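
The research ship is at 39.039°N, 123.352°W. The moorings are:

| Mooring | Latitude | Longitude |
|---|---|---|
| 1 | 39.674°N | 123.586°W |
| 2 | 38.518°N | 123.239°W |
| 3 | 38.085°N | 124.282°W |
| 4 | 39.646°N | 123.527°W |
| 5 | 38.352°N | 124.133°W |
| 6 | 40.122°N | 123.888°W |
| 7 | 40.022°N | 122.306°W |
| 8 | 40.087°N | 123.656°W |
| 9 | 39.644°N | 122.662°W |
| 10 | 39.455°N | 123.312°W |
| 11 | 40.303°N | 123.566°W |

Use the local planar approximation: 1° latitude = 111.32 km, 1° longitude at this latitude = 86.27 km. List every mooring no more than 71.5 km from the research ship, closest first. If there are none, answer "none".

10, 2, 4

Distances from 39.039°N, 123.352°W:
1: √((0.635·111.32)² + (-0.234·86.27)²) = √(4996.82162 + 407.52224) = 73.514 km
2: √((-0.521·111.32)² + (0.113·86.27)²) = √(3363.73553 + 95.03345) = 58.811 km
3: √((-0.954·111.32)² + (-0.930·86.27)²) = √(11278.28707 + 6437.02941) = 133.099 km
4: √((0.607·111.32)² + (-0.175·86.27)²) = √(4565.87248 + 227.92696) = 69.237 km
5: √((-0.687·111.32)² + (-0.781·86.27)²) = √(5848.70706 + 4539.64261) = 101.923 km
6: √((1.083·111.32)² + (-0.536·86.27)²) = √(14534.60751 + 2138.20419) = 129.123 km
7: √((0.983·111.32)² + (1.046·86.27)²) = √(11974.39089 + 8142.97244) = 141.836 km
8: √((1.048·111.32)² + (-0.304·86.27)²) = √(13610.33957 + 687.80727) = 119.575 km
9: √((0.605·111.32)² + (0.690·86.27)²) = √(4535.83392 + 3543.38039) = 89.884 km
10: √((0.416·111.32)² + (0.040·86.27)²) = √(2144.53460 + 11.90802) = 46.438 km
11: √((1.264·111.32)² + (-0.214·86.27)²) = √(19798.87634 + 340.83732) = 141.914 km
Threshold 71.5 km: 10 (46.438 km), 2 (58.811 km), 4 (69.237 km) are within range.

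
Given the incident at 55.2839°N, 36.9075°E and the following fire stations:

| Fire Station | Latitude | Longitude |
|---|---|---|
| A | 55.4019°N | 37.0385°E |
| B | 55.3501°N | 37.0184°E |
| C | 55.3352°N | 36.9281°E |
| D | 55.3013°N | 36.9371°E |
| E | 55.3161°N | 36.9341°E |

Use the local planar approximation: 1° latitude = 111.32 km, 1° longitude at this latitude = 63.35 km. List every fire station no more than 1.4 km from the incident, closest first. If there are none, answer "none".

Distances from 55.2839°N, 36.9075°E:
A: 15.5377 km
B: 10.1816 km
C: 5.8579 km
D: 2.6959 km
E: 3.9608 km
Threshold 1.4 km: none within range.

none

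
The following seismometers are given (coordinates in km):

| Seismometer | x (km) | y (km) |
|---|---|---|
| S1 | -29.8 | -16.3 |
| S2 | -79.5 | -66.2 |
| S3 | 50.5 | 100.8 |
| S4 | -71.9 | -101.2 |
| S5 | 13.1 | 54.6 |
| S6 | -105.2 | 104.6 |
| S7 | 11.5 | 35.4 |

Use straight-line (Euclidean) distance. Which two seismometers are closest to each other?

Pairwise distances:
S1–S2: 70.4 km
S1–S3: 142.0 km
S1–S4: 94.8 km
S1–S5: 82.9 km
S1–S6: 142.5 km
S1–S7: 66.2 km
S2–S3: 211.6 km
S2–S4: 35.8 km
S2–S5: 152.2 km
S2–S6: 172.7 km
S2–S7: 136.4 km
S3–S4: 236.2 km
S3–S5: 59.4 km
S3–S6: 155.7 km
S3–S7: 76.1 km
S4–S5: 177.5 km
S4–S6: 208.5 km
S4–S7: 160.0 km
S5–S6: 128.4 km
S5–S7: 19.3 km
S6–S7: 135.7 km
Closest pair: S5–S7 at 19.3 km.

S5 and S7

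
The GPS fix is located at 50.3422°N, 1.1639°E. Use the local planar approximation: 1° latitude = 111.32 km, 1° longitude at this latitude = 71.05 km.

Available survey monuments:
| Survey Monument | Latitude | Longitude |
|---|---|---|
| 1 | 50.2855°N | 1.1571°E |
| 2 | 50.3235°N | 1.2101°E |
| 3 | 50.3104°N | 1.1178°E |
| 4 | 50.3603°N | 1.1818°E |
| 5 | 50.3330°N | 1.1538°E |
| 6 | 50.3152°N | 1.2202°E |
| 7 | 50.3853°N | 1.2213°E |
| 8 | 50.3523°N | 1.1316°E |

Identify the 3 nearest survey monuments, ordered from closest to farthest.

Distances from 50.3422°N, 1.1639°E:
1: √((-0.0567·111.32)² + (-0.0068·71.05)²) = √(39.839375 + 0.233424) = 6.3303 km
2: √((-0.0187·111.32)² + (0.0462·71.05)²) = √(4.333408 + 10.774872) = 3.8869 km
3: √((-0.0318·111.32)² + (-0.0461·71.05)²) = √(12.531430 + 10.728278) = 4.8228 km
4: √((0.0181·111.32)² + (0.0179·71.05)²) = √(4.059790 + 1.617463) = 2.3827 km
5: √((-0.0092·111.32)² + (-0.0101·71.05)²) = √(1.048871 + 0.514957) = 1.2505 km
6: √((-0.0270·111.32)² + (0.0563·71.05)²) = √(9.033872 + 16.000920) = 5.0035 km
7: √((0.0431·111.32)² + (0.0574·71.05)²) = √(23.019768 + 16.632286) = 6.2970 km
8: √((0.0101·111.32)² + (-0.0323·71.05)²) = √(1.264122 + 5.266635) = 2.5555 km
Sorted: 5 (1.2505 km) < 4 (2.3827 km) < 8 (2.5555 km) < 2 (3.8869 km) < 3 (4.8228 km) < …

5, 4, 8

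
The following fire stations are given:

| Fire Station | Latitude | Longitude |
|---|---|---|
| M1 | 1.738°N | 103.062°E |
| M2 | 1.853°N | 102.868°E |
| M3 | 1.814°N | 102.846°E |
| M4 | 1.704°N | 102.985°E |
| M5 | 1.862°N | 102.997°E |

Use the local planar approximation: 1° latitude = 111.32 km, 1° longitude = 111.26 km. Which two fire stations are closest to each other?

Pairwise distances:
M1–M2: 25.095 km
M1–M3: 25.478 km
M1–M4: 9.366 km
M1–M5: 15.583 km
M2–M3: 4.984 km
M2–M4: 21.085 km
M2–M5: 14.387 km
M3–M4: 19.726 km
M3–M5: 17.630 km
M4–M5: 17.639 km
Closest pair: M2–M3 at 4.984 km.

M2 and M3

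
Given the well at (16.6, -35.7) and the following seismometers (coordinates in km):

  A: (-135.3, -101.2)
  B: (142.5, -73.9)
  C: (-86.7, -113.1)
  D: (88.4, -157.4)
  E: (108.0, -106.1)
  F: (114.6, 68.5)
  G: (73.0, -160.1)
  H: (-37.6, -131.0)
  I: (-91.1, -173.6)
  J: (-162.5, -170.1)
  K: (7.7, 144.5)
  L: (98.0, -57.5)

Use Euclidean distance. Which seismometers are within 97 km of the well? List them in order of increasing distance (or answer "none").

Distances from (16.6, -35.7):
A: √((-151.9)² + (-65.5)²) = √(23073.610 + 4290.250) = 165.4 km
B: √((125.9)² + (-38.2)²) = √(15850.810 + 1459.240) = 131.6 km
C: √((-103.3)² + (-77.4)²) = √(10670.890 + 5990.760) = 129.1 km
D: √((71.8)² + (-121.7)²) = √(5155.240 + 14810.890) = 141.3 km
E: √((91.4)² + (-70.4)²) = √(8353.960 + 4956.160) = 115.4 km
F: √((98.0)² + (104.2)²) = √(9604.000 + 10857.640) = 143.0 km
G: √((56.4)² + (-124.4)²) = √(3180.960 + 15475.360) = 136.6 km
H: √((-54.2)² + (-95.3)²) = √(2937.640 + 9082.090) = 109.6 km
I: √((-107.7)² + (-137.9)²) = √(11599.290 + 19016.410) = 175.0 km
J: √((-179.1)² + (-134.4)²) = √(32076.810 + 18063.360) = 223.9 km
K: √((-8.9)² + (180.2)²) = √(79.210 + 32472.040) = 180.4 km
L: √((81.4)² + (-21.8)²) = √(6625.960 + 475.240) = 84.3 km
Threshold 97 km: L (84.3 km) is within range.

L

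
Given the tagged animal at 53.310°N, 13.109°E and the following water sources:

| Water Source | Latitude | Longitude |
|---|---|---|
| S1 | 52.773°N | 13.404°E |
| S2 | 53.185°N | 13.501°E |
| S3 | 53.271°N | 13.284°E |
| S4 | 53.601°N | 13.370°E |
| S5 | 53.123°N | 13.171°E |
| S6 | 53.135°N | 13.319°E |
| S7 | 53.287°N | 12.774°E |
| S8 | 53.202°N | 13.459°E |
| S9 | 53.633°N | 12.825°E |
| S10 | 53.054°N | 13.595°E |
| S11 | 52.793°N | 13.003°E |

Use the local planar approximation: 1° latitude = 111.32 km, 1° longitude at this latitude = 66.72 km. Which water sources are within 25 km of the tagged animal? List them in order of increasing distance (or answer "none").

S3, S5, S7, S6

Distances from 53.310°N, 13.109°E:
S1: √((-0.537·111.32)² + (0.295·66.72)²) = √(3573.50971 + 387.39687) = 62.936 km
S2: √((-0.125·111.32)² + (0.392·66.72)²) = √(193.62722 + 684.04427) = 29.626 km
S3: √((-0.039·111.32)² + (0.175·66.72)²) = √(18.84845 + 136.32898) = 12.457 km
S4: √((0.291·111.32)² + (0.261·66.72)²) = √(1049.37901 + 303.24461) = 36.778 km
S5: √((-0.187·111.32)² + (0.062·66.72)²) = √(433.34083 + 17.11179) = 21.224 km
S6: √((-0.175·111.32)² + (0.210·66.72)²) = √(379.50936 + 196.31373) = 23.996 km
S7: √((-0.023·111.32)² + (-0.335·66.72)²) = √(6.55544 + 499.57614) = 22.497 km
S8: √((-0.108·111.32)² + (0.350·66.72)²) = √(144.54195 + 545.31590) = 26.265 km
S9: √((0.323·111.32)² + (-0.284·66.72)²) = √(1292.85982 + 359.04489) = 40.644 km
S10: √((-0.256·111.32)² + (0.486·66.72)²) = √(812.13144 + 1051.44029) = 43.169 km
S11: √((-0.517·111.32)² + (-0.106·66.72)²) = √(3312.28335 + 50.01771) = 57.985 km
Threshold 25 km: S3 (12.457 km), S5 (21.224 km), S7 (22.497 km), S6 (23.996 km) are within range.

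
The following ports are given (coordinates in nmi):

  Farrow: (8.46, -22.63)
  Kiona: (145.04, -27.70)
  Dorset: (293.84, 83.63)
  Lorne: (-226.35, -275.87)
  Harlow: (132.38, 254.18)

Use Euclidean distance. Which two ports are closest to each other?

Farrow and Kiona

Pairwise distances:
Farrow–Kiona: 136.67 nmi
Farrow–Dorset: 304.52 nmi
Farrow–Lorne: 345.35 nmi
Farrow–Harlow: 303.28 nmi
Kiona–Dorset: 185.84 nmi
Kiona–Lorne: 446.68 nmi
Kiona–Harlow: 282.16 nmi
Dorset–Lorne: 632.33 nmi
Dorset–Harlow: 234.85 nmi
Lorne–Harlow: 640.03 nmi
Closest pair: Farrow–Kiona at 136.67 nmi.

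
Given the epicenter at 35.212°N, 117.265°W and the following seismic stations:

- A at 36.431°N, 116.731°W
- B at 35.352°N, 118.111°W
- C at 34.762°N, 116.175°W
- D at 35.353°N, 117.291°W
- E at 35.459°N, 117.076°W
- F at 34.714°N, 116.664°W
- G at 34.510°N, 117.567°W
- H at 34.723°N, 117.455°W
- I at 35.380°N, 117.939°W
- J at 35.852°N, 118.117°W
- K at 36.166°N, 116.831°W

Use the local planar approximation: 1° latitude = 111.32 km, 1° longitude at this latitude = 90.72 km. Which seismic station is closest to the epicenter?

Distances from 35.212°N, 117.265°W:
A: √((1.219·111.32)² + (0.534·90.72)²) = √(18414.24031 + 2346.86764) = 144.087 km
B: √((0.140·111.32)² + (-0.846·90.72)²) = √(242.88599 + 5890.42742) = 78.315 km
C: √((-0.450·111.32)² + (1.090·90.72)²) = √(2509.40884 + 9778.20367) = 110.850 km
D: √((0.141·111.32)² + (-0.026·90.72)²) = √(246.36818 + 5.56356) = 15.872 km
E: √((0.247·111.32)² + (0.189·90.72)²) = √(756.03222 + 293.98806) = 32.404 km
F: √((-0.498·111.32)² + (0.601·90.72)²) = √(3073.30088 + 2972.72700) = 77.756 km
G: √((-0.702·111.32)² + (-0.302·90.72)²) = √(6106.89734 + 750.61972) = 82.810 km
H: √((-0.489·111.32)² + (-0.190·90.72)²) = √(2963.22148 + 297.10727) = 57.099 km
I: √((0.168·111.32)² + (-0.674·90.72)²) = √(349.75583 + 3738.74527) = 63.941 km
J: √((0.640·111.32)² + (-0.852·90.72)²) = √(5075.82153 + 5974.27587) = 105.119 km
K: √((0.954·111.32)² + (0.434·90.72)²) = √(11278.28707 + 1550.19218) = 113.263 km
Minimum: D at 15.872 km.

D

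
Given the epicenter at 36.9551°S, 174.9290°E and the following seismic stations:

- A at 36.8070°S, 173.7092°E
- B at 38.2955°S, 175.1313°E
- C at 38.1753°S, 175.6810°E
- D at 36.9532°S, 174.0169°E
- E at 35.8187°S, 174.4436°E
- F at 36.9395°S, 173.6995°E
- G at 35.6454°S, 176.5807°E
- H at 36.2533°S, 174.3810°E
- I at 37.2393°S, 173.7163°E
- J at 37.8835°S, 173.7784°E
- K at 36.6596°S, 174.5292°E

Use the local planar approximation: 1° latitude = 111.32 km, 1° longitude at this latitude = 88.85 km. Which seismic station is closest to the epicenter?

Distances from 36.9551°S, 174.9290°E:
A: 109.6260 km
B: 150.2920 km
C: 151.3763 km
D: 81.0404 km
E: 133.6536 km
F: 109.2549 km
G: 206.8647 km
H: 92.0550 km
I: 112.2970 km
J: 145.3694 km
K: 48.4140 km
Minimum: K at 48.4140 km.

K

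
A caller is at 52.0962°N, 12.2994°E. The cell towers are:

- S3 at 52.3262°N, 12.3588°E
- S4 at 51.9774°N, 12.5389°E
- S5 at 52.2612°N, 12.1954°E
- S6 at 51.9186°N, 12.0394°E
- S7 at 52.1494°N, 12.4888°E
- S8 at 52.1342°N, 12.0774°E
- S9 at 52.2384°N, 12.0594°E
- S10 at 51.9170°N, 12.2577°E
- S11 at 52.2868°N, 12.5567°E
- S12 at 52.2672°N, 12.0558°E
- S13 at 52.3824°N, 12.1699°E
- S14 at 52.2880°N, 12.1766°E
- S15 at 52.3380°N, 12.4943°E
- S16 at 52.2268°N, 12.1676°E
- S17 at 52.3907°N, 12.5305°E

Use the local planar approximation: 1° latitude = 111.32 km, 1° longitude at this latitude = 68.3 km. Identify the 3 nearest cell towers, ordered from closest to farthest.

Distances from 52.0962°N, 12.2994°E:
S3: 25.9230 km
S4: 21.0351 km
S5: 19.6934 km
S6: 26.5747 km
S7: 14.2272 km
S8: 15.7416 km
S9: 22.7877 km
S10: 20.1508 km
S11: 27.5503 km
S12: 25.2820 km
S13: 33.0647 km
S14: 22.9395 km
S15: 30.0289 km
S16: 17.0997 km
S17: 36.3856 km
Sorted: S7 (14.2272 km) < S8 (15.7416 km) < S16 (17.0997 km) < S5 (19.6934 km) < S10 (20.1508 km) < …

S7, S8, S16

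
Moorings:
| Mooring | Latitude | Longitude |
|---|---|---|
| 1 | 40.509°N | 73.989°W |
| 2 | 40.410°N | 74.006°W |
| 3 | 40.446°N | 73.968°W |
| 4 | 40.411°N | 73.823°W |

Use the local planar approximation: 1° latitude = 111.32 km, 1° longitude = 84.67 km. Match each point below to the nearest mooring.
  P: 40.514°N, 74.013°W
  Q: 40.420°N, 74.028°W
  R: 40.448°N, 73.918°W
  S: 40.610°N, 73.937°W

P→1; Q→2; R→3; S→1

P at 40.514°N, 74.013°W:
  1: 2.107 km
  2: 11.592 km
  3: 8.475 km
  4: 19.755 km
  → nearest: 1 (2.107 km)
Q at 40.420°N, 74.028°W:
  1: 10.443 km
  2: 2.170 km
  3: 5.847 km
  4: 17.386 km
  → nearest: 2 (2.170 km)
R at 40.448°N, 73.918°W:
  1: 9.069 km
  2: 8.568 km
  3: 4.239 km
  4: 9.037 km
  → nearest: 3 (4.239 km)
S at 40.610°N, 73.937°W:
  1: 12.075 km
  2: 23.018 km
  3: 18.444 km
  4: 24.164 km
  → nearest: 1 (12.075 km)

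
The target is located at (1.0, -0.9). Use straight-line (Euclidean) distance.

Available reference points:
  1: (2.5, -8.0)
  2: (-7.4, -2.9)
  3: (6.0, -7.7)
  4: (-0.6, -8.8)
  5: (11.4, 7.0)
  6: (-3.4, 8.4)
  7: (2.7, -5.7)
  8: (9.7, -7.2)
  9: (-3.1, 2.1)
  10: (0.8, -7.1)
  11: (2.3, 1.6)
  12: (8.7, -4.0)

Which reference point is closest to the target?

Distances from (1.0, -0.9):
1: 7.26
2: 8.63
3: 8.44
4: 8.06
5: 13.06
6: 10.29
7: 5.09
8: 10.74
9: 5.08
10: 6.20
11: 2.82
12: 8.30
Minimum: 11 at 2.82.

11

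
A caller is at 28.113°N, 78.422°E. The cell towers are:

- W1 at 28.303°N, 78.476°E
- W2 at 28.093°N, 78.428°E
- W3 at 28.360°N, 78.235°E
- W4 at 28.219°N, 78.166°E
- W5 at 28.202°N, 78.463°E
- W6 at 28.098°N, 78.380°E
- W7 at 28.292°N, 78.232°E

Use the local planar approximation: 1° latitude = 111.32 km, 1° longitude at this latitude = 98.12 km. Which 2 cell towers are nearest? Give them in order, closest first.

W2, W6

Distances from 28.113°N, 78.422°E:
W1: √((0.190·111.32)² + (0.054·98.12)²) = √(447.35634 + 28.07389) = 21.804 km
W2: √((-0.020·111.32)² + (0.006·98.12)²) = √(4.95686 + 0.34659) = 2.303 km
W3: √((0.247·111.32)² + (-0.187·98.12)²) = √(756.03222 + 336.66525) = 33.056 km
W4: √((0.106·111.32)² + (-0.256·98.12)²) = √(139.23811 + 630.95009) = 27.752 km
W5: √((0.089·111.32)² + (0.041·98.12)²) = √(98.15816 + 16.18389) = 10.693 km
W6: √((-0.015·111.32)² + (-0.042·98.12)²) = √(2.78823 + 16.98297) = 4.446 km
W7: √((0.179·111.32)² + (-0.190·98.12)²) = √(397.05663 + 347.55399) = 27.288 km
Sorted: W2 (2.303 km) < W6 (4.446 km) < W5 (10.693 km) < W1 (21.804 km) < …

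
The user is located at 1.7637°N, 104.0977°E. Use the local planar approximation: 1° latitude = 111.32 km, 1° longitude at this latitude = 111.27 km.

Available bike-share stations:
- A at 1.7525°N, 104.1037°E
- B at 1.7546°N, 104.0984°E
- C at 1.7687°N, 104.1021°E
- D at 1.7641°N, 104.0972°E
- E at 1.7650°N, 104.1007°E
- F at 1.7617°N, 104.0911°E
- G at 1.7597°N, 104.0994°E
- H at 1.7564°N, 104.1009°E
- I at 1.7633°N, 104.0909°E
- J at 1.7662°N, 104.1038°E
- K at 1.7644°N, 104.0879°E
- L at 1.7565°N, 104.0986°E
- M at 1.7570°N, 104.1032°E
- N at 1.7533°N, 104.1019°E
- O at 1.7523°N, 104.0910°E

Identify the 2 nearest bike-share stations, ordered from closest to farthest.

Distances from 1.7637°N, 104.0977°E:
A: 1.4143 km
B: 1.0160 km
C: 0.7413 km
D: 0.0713 km
E: 0.3638 km
F: 0.7674 km
G: 0.4838 km
H: 0.8872 km
I: 0.7579 km
J: 0.7336 km
K: 1.0932 km
L: 0.8077 km
M: 0.9648 km
N: 1.2485 km
O: 1.4718 km
Sorted: D (0.0713 km) < E (0.3638 km) < G (0.4838 km) < J (0.7336 km) < …

D, E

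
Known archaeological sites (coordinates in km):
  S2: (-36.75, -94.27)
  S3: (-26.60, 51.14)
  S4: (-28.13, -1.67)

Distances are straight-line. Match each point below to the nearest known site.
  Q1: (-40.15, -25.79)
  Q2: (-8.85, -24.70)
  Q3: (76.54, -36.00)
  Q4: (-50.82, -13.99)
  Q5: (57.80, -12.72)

Q1 at (-40.15, -25.79):
  S2: √((3.40)² + (-68.48)²) = √(11.5600 + 4689.5104) = 68.56 km
  S3: √((13.55)² + (76.93)²) = √(183.6025 + 5918.2249) = 78.11 km
  S4: √((12.02)² + (24.12)²) = √(144.4804 + 581.7744) = 26.95 km
  → nearest: S4 (26.95 km)
Q2 at (-8.85, -24.70):
  S2: √((-27.90)² + (-69.57)²) = √(778.4100 + 4839.9849) = 74.96 km
  S3: √((-17.75)² + (75.84)²) = √(315.0625 + 5751.7056) = 77.89 km
  S4: √((-19.28)² + (23.03)²) = √(371.7184 + 530.3809) = 30.03 km
  → nearest: S4 (30.03 km)
Q3 at (76.54, -36.00):
  S2: √((-113.29)² + (-58.27)²) = √(12834.6241 + 3395.3929) = 127.40 km
  S3: √((-103.14)² + (87.14)²) = √(10637.8596 + 7593.3796) = 135.02 km
  S4: √((-104.67)² + (34.33)²) = √(10955.8089 + 1178.5489) = 110.16 km
  → nearest: S4 (110.16 km)
Q4 at (-50.82, -13.99):
  S2: √((14.07)² + (-80.28)²) = √(197.9649 + 6444.8784) = 81.50 km
  S3: √((24.22)² + (65.13)²) = √(586.6084 + 4241.9169) = 69.49 km
  S4: √((22.69)² + (12.32)²) = √(514.8361 + 151.7824) = 25.82 km
  → nearest: S4 (25.82 km)
Q5 at (57.80, -12.72):
  S2: √((-94.55)² + (-81.55)²) = √(8939.7025 + 6650.4025) = 124.86 km
  S3: √((-84.40)² + (63.86)²) = √(7123.3600 + 4078.0996) = 105.84 km
  S4: √((-85.93)² + (11.05)²) = √(7383.9649 + 122.1025) = 86.64 km
  → nearest: S4 (86.64 km)

Q1→S4; Q2→S4; Q3→S4; Q4→S4; Q5→S4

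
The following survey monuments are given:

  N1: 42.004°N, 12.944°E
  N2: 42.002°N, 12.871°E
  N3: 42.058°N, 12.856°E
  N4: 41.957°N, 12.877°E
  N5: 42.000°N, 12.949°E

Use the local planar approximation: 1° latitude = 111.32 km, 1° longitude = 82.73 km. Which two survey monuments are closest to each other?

N1 and N5

Pairwise distances:
N1–N2: 6.043 km
N1–N3: 9.441 km
N1–N4: 7.622 km
N1–N5: 0.608 km
N2–N3: 6.356 km
N2–N4: 5.034 km
N2–N5: 6.457 km
N3–N4: 11.377 km
N3–N5: 10.044 km
N4–N5: 7.642 km
Closest pair: N1–N5 at 0.608 km.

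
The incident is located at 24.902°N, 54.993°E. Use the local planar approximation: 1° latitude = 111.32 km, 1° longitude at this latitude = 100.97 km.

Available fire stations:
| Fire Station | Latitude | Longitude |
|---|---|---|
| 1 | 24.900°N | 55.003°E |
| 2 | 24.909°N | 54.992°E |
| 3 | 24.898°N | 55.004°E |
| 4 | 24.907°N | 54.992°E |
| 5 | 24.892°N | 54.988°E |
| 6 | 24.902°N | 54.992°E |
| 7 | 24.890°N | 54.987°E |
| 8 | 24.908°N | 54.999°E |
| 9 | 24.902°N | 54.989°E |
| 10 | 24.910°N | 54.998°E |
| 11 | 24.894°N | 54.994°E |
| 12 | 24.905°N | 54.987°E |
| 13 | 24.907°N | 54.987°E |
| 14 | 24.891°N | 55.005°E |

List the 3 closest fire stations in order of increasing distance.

Distances from 24.902°N, 54.993°E:
1: 1.034 km
2: 0.786 km
3: 1.197 km
4: 0.566 km
5: 1.222 km
6: 0.101 km
7: 1.467 km
8: 0.902 km
9: 0.404 km
10: 1.024 km
11: 0.896 km
12: 0.692 km
13: 0.823 km
14: 1.723 km
Sorted: 6 (0.101 km) < 9 (0.404 km) < 4 (0.566 km) < 12 (0.692 km) < 2 (0.786 km) < …

6, 9, 4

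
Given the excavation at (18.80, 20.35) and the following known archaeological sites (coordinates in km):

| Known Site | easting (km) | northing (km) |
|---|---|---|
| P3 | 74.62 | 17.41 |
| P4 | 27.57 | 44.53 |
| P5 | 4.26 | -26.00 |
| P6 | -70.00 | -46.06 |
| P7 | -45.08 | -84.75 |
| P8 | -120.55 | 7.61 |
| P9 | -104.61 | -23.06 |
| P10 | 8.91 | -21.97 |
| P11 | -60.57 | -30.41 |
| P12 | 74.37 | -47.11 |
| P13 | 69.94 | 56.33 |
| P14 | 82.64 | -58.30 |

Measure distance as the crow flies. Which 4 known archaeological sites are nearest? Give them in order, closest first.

P4, P10, P5, P3

Distances from (18.80, 20.35):
P3: √((55.82)² + (-2.94)²) = √(3115.8724 + 8.6436) = 55.90 km
P4: √((8.77)² + (24.18)²) = √(76.9129 + 584.6724) = 25.72 km
P5: √((-14.54)² + (-46.35)²) = √(211.4116 + 2148.3225) = 48.58 km
P6: √((-88.80)² + (-66.41)²) = √(7885.4400 + 4410.2881) = 110.89 km
P7: √((-63.88)² + (-105.10)²) = √(4080.6544 + 11046.0100) = 122.99 km
P8: √((-139.35)² + (-12.74)²) = √(19418.4225 + 162.3076) = 139.93 km
P9: √((-123.41)² + (-43.41)²) = √(15230.0281 + 1884.4281) = 130.82 km
P10: √((-9.89)² + (-42.32)²) = √(97.8121 + 1790.9824) = 43.46 km
P11: √((-79.37)² + (-50.76)²) = √(6299.5969 + 2576.5776) = 94.21 km
P12: √((55.57)² + (-67.46)²) = √(3088.0249 + 4550.8516) = 87.40 km
P13: √((51.14)² + (35.98)²) = √(2615.2996 + 1294.5604) = 62.53 km
P14: √((63.84)² + (-78.65)²) = √(4075.5456 + 6185.8225) = 101.30 km
Sorted: P4 (25.72 km) < P10 (43.46 km) < P5 (48.58 km) < P3 (55.90 km) < P13 (62.53 km) < P12 (87.40 km) < …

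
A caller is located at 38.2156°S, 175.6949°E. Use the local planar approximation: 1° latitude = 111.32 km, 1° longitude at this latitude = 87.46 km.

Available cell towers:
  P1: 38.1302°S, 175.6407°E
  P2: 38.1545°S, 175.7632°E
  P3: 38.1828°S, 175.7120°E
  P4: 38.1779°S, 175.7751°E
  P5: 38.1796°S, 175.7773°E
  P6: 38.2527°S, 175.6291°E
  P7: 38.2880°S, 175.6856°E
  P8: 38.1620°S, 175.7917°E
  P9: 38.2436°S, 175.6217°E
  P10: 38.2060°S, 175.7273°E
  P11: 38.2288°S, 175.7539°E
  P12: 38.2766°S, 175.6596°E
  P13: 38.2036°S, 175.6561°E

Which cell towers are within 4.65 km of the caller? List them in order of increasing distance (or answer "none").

Distances from 38.2156°S, 175.6949°E:
P1: √((0.0854·111.32)² + (-0.0542·87.46)²) = √(90.377877 + 22.470747) = 10.6230 km
P2: √((0.0611·111.32)² + (0.0683·87.46)²) = √(46.262470 + 35.682917) = 9.0524 km
P3: √((0.0328·111.32)² + (0.0171·87.46)²) = √(13.331962 + 2.236718) = 3.9457 km
P4: √((0.0377·111.32)² + (0.0802·87.46)²) = √(17.612828 + 49.200292) = 8.1739 km
P5: √((0.0360·111.32)² + (0.0824·87.46)²) = √(16.060217 + 51.936583) = 8.2460 km
P6: √((-0.0371·111.32)² + (-0.0658·87.46)²) = √(17.056669 + 33.118506) = 7.0834 km
P7: √((-0.0724·111.32)² + (-0.0093·87.46)²) = √(64.956636 + 0.661584) = 8.1005 km
P8: √((0.0536·111.32)² + (0.0968·87.46)²) = √(35.602129 + 71.675323) = 10.3575 km
P9: √((-0.0280·111.32)² + (-0.0732·87.46)²) = √(9.715440 + 40.986526) = 7.1205 km
P10: √((0.0096·111.32)² + (0.0324·87.46)²) = √(1.142060 + 8.029878) = 3.0285 km
P11: √((-0.0132·111.32)² + (0.0590·87.46)²) = √(2.159207 + 26.627045) = 5.3653 km
P12: √((-0.0610·111.32)² + (-0.0353·87.46)²) = √(46.111162 + 9.531656) = 7.4594 km
P13: √((0.0120·111.32)² + (-0.0388·87.46)²) = √(1.784469 + 11.515489) = 3.6469 km
Threshold 4.65 km: P10 (3.0285 km), P13 (3.6469 km), P3 (3.9457 km) are within range.

P10, P13, P3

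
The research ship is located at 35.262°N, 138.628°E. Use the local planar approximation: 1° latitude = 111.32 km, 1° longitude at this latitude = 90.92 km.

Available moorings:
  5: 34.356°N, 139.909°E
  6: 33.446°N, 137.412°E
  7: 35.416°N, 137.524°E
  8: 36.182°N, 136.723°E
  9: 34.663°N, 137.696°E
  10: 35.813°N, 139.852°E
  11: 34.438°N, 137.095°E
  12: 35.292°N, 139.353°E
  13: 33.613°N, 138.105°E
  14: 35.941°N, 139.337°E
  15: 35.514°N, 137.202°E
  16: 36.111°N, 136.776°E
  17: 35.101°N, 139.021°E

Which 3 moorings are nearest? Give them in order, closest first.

Distances from 35.262°N, 138.628°E:
5: 154.068 km
6: 230.414 km
7: 101.829 km
8: 201.216 km
9: 107.827 km
10: 127.070 km
11: 166.856 km
12: 66.002 km
13: 189.626 km
14: 99.341 km
15: 132.652 km
16: 193.094 km
17: 39.975 km
Sorted: 17 (39.975 km) < 12 (66.002 km) < 14 (99.341 km) < 7 (101.829 km) < 9 (107.827 km) < …

17, 12, 14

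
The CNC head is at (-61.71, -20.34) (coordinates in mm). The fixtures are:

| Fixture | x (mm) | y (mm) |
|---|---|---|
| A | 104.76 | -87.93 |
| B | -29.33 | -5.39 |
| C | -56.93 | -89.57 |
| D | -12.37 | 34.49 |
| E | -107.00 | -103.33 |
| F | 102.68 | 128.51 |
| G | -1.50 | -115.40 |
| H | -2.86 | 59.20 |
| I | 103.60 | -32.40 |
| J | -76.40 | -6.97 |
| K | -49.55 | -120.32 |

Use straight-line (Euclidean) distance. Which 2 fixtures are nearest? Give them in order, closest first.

J, B

Distances from (-61.71, -20.34):
A: √((166.47)² + (-67.59)²) = √(27712.2609 + 4568.4081) = 179.67 mm
B: √((32.38)² + (14.95)²) = √(1048.4644 + 223.5025) = 35.66 mm
C: √((4.78)² + (-69.23)²) = √(22.8484 + 4792.7929) = 69.39 mm
D: √((49.34)² + (54.83)²) = √(2434.4356 + 3006.3289) = 73.76 mm
E: √((-45.29)² + (-82.99)²) = √(2051.1841 + 6887.3401) = 94.54 mm
F: √((164.39)² + (148.85)²) = √(27024.0721 + 22156.3225) = 221.77 mm
G: √((60.21)² + (-95.06)²) = √(3625.2441 + 9036.4036) = 112.52 mm
H: √((58.85)² + (79.54)²) = √(3463.3225 + 6326.6116) = 98.94 mm
I: √((165.31)² + (-12.06)²) = √(27327.3961 + 145.4436) = 165.75 mm
J: √((-14.69)² + (13.37)²) = √(215.7961 + 178.7569) = 19.86 mm
K: √((12.16)² + (-99.98)²) = √(147.8656 + 9996.0004) = 100.72 mm
Sorted: J (19.86 mm) < B (35.66 mm) < C (69.39 mm) < D (73.76 mm) < …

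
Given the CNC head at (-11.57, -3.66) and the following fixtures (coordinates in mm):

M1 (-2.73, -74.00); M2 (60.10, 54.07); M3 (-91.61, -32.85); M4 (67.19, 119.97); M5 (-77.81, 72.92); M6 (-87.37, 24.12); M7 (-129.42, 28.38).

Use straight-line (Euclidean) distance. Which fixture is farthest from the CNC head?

M4

Distances from (-11.57, -3.66):
M1: √((8.84)² + (-70.34)²) = √(78.1456 + 4947.7156) = 70.89 mm
M2: √((71.67)² + (57.73)²) = √(5136.5889 + 3332.7529) = 92.03 mm
M3: √((-80.04)² + (-29.19)²) = √(6406.4016 + 852.0561) = 85.20 mm
M4: √((78.76)² + (123.63)²) = √(6203.1376 + 15284.3769) = 146.59 mm
M5: √((-66.24)² + (76.58)²) = √(4387.7376 + 5864.4964) = 101.25 mm
M6: √((-75.80)² + (27.78)²) = √(5745.6400 + 771.7284) = 80.73 mm
M7: √((-117.85)² + (32.04)²) = √(13888.6225 + 1026.5616) = 122.13 mm
Maximum: M4 at 146.59 mm.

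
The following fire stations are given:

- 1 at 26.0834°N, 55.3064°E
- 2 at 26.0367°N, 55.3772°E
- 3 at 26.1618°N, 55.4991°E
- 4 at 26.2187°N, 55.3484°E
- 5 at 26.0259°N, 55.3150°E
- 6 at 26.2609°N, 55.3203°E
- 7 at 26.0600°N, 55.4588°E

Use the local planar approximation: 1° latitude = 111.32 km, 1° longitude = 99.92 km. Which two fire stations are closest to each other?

4 and 6

Pairwise distances:
1–2: 8.7791 km
1–3: 21.1402 km
1–4: 15.6353 km
1–5: 6.4583 km
1–6: 19.8081 km
1–7: 15.4490 km
2–3: 18.5012 km
2–4: 20.4636 km
2–5: 6.3302 km
2–6: 25.5973 km
2–7: 8.5561 km
3–4: 16.3359 km
3–5: 23.8171 km
3–6: 20.9972 km
3–7: 12.0265 km
4–5: 21.7204 km
4–6: 5.4728 km
4–7: 20.8277 km
5–6: 26.1656 km
5–7: 14.8615 km
6–7: 26.2997 km
Closest pair: 4–6 at 5.4728 km.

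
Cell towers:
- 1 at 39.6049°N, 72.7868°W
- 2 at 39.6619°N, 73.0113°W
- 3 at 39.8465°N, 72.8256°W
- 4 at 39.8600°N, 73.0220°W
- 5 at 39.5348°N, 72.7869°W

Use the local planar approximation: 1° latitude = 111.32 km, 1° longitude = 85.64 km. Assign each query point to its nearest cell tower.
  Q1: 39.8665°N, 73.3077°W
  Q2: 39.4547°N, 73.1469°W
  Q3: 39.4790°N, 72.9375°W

Q1→4; Q2→2; Q3→5

Q1 at 39.8665°N, 73.3077°W:
  1: 53.2737 km
  2: 34.1040 km
  3: 41.3470 km
  4: 24.4780 km
  5: 57.9027 km
  → nearest: 4 (24.4780 km)
Q2 at 39.4547°N, 73.1469°W:
  1: 35.0800 km
  2: 25.8239 km
  3: 51.5696 km
  4: 46.3686 km
  5: 32.0940 km
  → nearest: 2 (25.8239 km)
Q3 at 39.4790°N, 72.9375°W:
  1: 19.0523 km
  2: 21.3188 km
  3: 42.0175 km
  4: 43.0259 km
  5: 14.3153 km
  → nearest: 5 (14.3153 km)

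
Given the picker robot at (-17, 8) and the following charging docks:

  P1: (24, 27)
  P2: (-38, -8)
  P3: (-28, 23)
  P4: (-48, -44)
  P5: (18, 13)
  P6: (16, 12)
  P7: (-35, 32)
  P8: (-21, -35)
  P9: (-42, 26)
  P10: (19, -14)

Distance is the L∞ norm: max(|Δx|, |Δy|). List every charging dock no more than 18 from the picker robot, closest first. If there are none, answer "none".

Distances from (-17, 8):
P1: max(|41|, |19|) = 41
P2: max(|-21|, |-16|) = 21
P3: max(|-11|, |15|) = 15
P4: max(|-31|, |-52|) = 52
P5: max(|35|, |5|) = 35
P6: max(|33|, |4|) = 33
P7: max(|-18|, |24|) = 24
P8: max(|-4|, |-43|) = 43
P9: max(|-25|, |18|) = 25
P10: max(|36|, |-22|) = 36
Threshold 18: P3 (15) is within range.

P3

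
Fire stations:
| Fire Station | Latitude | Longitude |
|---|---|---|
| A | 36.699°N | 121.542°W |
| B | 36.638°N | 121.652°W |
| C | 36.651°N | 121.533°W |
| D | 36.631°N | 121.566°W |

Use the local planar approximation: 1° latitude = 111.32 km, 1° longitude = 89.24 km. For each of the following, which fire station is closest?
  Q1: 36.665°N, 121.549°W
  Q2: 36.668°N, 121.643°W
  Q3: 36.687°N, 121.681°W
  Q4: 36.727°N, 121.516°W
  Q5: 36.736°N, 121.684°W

Q1→C; Q2→B; Q3→B; Q4→A; Q5→B

Q1 at 36.665°N, 121.549°W:
  A: 3.836 km
  B: 9.671 km
  C: 2.114 km
  D: 4.078 km
  → nearest: C (2.114 km)
Q2 at 36.668°N, 121.643°W:
  A: 9.651 km
  B: 3.435 km
  C: 9.997 km
  D: 8.011 km
  → nearest: B (3.435 km)
Q3 at 36.687°N, 121.681°W:
  A: 12.476 km
  B: 6.037 km
  C: 13.802 km
  D: 12.008 km
  → nearest: B (6.037 km)
Q4 at 36.727°N, 121.516°W:
  A: 3.886 km
  B: 15.667 km
  C: 8.595 km
  D: 11.581 km
  → nearest: A (3.886 km)
Q5 at 36.736°N, 121.684°W:
  A: 13.325 km
  B: 11.277 km
  C: 16.466 km
  D: 15.732 km
  → nearest: B (11.277 km)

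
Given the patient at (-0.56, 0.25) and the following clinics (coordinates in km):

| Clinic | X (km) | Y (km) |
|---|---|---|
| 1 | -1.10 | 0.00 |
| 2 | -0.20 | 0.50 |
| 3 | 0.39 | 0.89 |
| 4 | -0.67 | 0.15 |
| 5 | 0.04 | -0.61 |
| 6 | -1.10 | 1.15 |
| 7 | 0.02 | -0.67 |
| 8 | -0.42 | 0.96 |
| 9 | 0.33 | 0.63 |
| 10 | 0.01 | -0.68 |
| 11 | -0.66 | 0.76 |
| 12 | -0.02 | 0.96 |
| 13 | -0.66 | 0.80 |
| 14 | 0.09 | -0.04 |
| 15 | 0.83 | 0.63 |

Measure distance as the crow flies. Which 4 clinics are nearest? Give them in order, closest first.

Distances from (-0.56, 0.25):
1: √((-0.54)² + (-0.25)²) = √(0.29160 + 0.06250) = 0.595 km
2: √((0.36)² + (0.25)²) = √(0.12960 + 0.06250) = 0.438 km
3: √((0.95)² + (0.64)²) = √(0.90250 + 0.40960) = 1.145 km
4: √((-0.11)² + (-0.10)²) = √(0.01210 + 0.01000) = 0.149 km
5: √((0.60)² + (-0.86)²) = √(0.36000 + 0.73960) = 1.049 km
6: √((-0.54)² + (0.90)²) = √(0.29160 + 0.81000) = 1.050 km
7: √((0.58)² + (-0.92)²) = √(0.33640 + 0.84640) = 1.088 km
8: √((0.14)² + (0.71)²) = √(0.01960 + 0.50410) = 0.724 km
9: √((0.89)² + (0.38)²) = √(0.79210 + 0.14440) = 0.968 km
10: √((0.57)² + (-0.93)²) = √(0.32490 + 0.86490) = 1.091 km
11: √((-0.10)² + (0.51)²) = √(0.01000 + 0.26010) = 0.520 km
12: √((0.54)² + (0.71)²) = √(0.29160 + 0.50410) = 0.892 km
13: √((-0.10)² + (0.55)²) = √(0.01000 + 0.30250) = 0.559 km
14: √((0.65)² + (-0.29)²) = √(0.42250 + 0.08410) = 0.712 km
15: √((1.39)² + (0.38)²) = √(1.93210 + 0.14440) = 1.441 km
Sorted: 4 (0.149 km) < 2 (0.438 km) < 11 (0.520 km) < 13 (0.559 km) < 1 (0.595 km) < 14 (0.712 km) < …

4, 2, 11, 13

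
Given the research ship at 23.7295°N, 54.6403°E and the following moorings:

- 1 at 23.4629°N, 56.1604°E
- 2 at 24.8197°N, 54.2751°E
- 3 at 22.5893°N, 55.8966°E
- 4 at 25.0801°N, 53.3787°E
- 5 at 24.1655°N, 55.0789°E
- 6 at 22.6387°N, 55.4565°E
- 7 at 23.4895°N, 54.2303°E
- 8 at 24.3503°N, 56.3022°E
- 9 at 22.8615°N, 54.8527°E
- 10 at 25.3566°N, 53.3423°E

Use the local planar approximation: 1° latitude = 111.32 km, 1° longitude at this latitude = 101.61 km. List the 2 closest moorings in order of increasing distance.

7, 5

Distances from 23.7295°N, 54.6403°E:
1: √((-0.2666·111.32)² + (1.5201·101.61)²) = √(880.778461 + 23857.076367) = 157.2827 km
2: √((1.0902·111.32)² + (-0.3652·101.61)²) = √(14728.507855 + 1377.001586) = 126.9075 km
3: √((-1.1402·111.32)² + (1.2563·101.61)²) = √(16110.479576 + 16295.197265) = 180.0158 km
4: √((1.3506·111.32)² + (-1.2616·101.61)²) = √(22604.759256 + 16432.977604) = 197.5797 km
5: √((0.4360·111.32)² + (0.4386·101.61)²) = √(2355.696702 + 1986.141369) = 65.8926 km
6: √((-1.0908·111.32)² + (0.8162·101.61)²) = √(14744.724213 + 6878.061957) = 147.0469 km
7: √((-0.2400·111.32)² + (-0.4100·101.61)²) = √(713.787402 + 1735.563932) = 49.4909 km
8: √((0.6208·111.32)² + (1.6619·101.61)²) = √(4775.840475 + 28515.610790) = 182.4595 km
9: √((-0.8680·111.32)² + (0.2124·101.61)²) = √(9336.537496 + 465.781170) = 99.0067 km
10: √((1.6271·111.32)² + (-1.2980·101.61)²) = √(32807.632046 + 17394.914068) = 224.0592 km
Sorted: 7 (49.4909 km) < 5 (65.8926 km) < 9 (99.0067 km) < 2 (126.9075 km) < …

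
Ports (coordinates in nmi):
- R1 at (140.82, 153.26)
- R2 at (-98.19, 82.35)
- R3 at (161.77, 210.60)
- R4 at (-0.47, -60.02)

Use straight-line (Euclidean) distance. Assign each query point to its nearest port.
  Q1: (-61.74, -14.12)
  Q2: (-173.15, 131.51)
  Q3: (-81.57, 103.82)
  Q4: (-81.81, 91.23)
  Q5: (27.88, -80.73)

Q1 at (-61.74, -14.12):
  R1: 262.77 nmi
  R2: 103.13 nmi
  R3: 316.95 nmi
  R4: 76.56 nmi
  → nearest: R4 (76.56 nmi)
Q2 at (-173.15, 131.51):
  R1: 314.72 nmi
  R2: 89.64 nmi
  R3: 344.13 nmi
  R4: 257.88 nmi
  → nearest: R2 (89.64 nmi)
Q3 at (-81.57, 103.82):
  R1: 227.82 nmi
  R2: 27.15 nmi
  R3: 265.74 nmi
  R4: 182.81 nmi
  → nearest: R2 (27.15 nmi)
Q4 at (-81.81, 91.23):
  R1: 231.11 nmi
  R2: 18.63 nmi
  R3: 271.26 nmi
  R4: 171.73 nmi
  → nearest: R2 (18.63 nmi)
Q5 at (27.88, -80.73):
  R1: 259.82 nmi
  R2: 206.13 nmi
  R3: 320.62 nmi
  R4: 35.11 nmi
  → nearest: R4 (35.11 nmi)

Q1→R4; Q2→R2; Q3→R2; Q4→R2; Q5→R4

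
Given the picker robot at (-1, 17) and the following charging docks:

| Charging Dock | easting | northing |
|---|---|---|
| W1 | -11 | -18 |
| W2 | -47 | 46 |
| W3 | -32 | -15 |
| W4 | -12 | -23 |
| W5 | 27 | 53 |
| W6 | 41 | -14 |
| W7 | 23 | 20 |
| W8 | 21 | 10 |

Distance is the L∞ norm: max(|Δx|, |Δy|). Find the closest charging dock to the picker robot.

Distances from (-1, 17):
W1: 35
W2: 46
W3: 32
W4: 40
W5: 36
W6: 42
W7: 24
W8: 22
Minimum: W8 at 22.

W8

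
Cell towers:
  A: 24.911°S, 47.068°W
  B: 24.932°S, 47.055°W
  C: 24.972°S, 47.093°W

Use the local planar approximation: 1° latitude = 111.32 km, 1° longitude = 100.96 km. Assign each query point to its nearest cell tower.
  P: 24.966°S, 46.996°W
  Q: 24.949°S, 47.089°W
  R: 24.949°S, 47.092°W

P→B; Q→C; R→C

P at 24.966°S, 46.996°W:
  A: √((0.055·111.32)² + (-0.072·100.96)²) = √(37.48623 + 52.84011) = 9.504 km
  B: √((0.034·111.32)² + (-0.059·100.96)²) = √(14.32532 + 35.48156) = 7.057 km
  C: √((-0.006·111.32)² + (-0.097·100.96)²) = √(0.44612 + 95.90520) = 9.816 km
  → nearest: B (7.057 km)
Q at 24.949°S, 47.089°W:
  A: √((0.038·111.32)² + (0.021·100.96)²) = √(17.89425 + 4.49508) = 4.732 km
  B: √((0.017·111.32)² + (0.034·100.96)²) = √(3.58133 + 11.78302) = 3.920 km
  C: √((-0.023·111.32)² + (-0.004·100.96)²) = √(6.55544 + 0.16309) = 2.592 km
  → nearest: C (2.592 km)
R at 24.949°S, 47.092°W:
  A: √((0.038·111.32)² + (0.024·100.96)²) = √(17.89425 + 5.87112) = 4.875 km
  B: √((0.017·111.32)² + (0.037·100.96)²) = √(3.58133 + 13.95411) = 4.188 km
  C: √((-0.023·111.32)² + (-0.001·100.96)²) = √(6.55544 + 0.01019) = 2.562 km
  → nearest: C (2.562 km)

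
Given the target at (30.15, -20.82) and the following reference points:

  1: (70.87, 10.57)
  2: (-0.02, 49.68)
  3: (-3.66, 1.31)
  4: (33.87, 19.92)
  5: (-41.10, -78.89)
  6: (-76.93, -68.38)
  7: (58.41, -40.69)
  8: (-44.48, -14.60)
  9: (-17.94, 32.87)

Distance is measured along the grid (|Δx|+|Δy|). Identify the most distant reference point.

Distances from (30.15, -20.82):
1: |40.72| + |31.39| = 40.72 + 31.39 = 72.11
2: |-30.17| + |70.50| = 30.17 + 70.50 = 100.67
3: |-33.81| + |22.13| = 33.81 + 22.13 = 55.94
4: |3.72| + |40.74| = 3.72 + 40.74 = 44.46
5: |-71.25| + |-58.07| = 71.25 + 58.07 = 129.32
6: |-107.08| + |-47.56| = 107.08 + 47.56 = 154.64
7: |28.26| + |-19.87| = 28.26 + 19.87 = 48.13
8: |-74.63| + |6.22| = 74.63 + 6.22 = 80.85
9: |-48.09| + |53.69| = 48.09 + 53.69 = 101.78
Maximum: 6 at 154.64.

6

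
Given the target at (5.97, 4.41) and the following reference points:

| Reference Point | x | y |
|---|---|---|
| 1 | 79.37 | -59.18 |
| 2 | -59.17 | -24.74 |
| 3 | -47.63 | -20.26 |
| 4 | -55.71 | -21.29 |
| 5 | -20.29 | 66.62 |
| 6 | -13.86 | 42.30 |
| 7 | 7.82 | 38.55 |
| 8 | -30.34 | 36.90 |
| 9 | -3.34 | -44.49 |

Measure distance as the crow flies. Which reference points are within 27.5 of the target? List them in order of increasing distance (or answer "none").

none

Distances from (5.97, 4.41):
1: 97.11
2: 71.36
3: 59.00
4: 66.82
5: 67.53
6: 42.77
7: 34.19
8: 48.72
9: 49.78
Threshold 27.5: none within range.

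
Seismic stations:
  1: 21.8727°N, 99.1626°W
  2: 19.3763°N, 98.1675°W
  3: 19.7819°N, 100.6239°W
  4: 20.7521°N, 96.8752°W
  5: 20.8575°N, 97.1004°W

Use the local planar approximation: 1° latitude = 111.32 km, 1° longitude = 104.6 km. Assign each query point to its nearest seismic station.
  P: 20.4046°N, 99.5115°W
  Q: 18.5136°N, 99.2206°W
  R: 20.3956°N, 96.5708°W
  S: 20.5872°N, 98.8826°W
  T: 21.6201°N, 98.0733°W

P at 20.4046°N, 99.5115°W:
  1: 167.4541 km
  2: 181.2922 km
  3: 135.4403 km
  4: 278.4571 km
  5: 257.1910 km
  → nearest: 3 (135.4403 km)
Q at 18.5136°N, 99.2206°W:
  1: 373.9842 km
  2: 146.1398 km
  3: 203.6657 km
  4: 349.6882 km
  5: 342.4383 km
  → nearest: 2 (146.1398 km)
R at 20.3956°N, 96.5708°W:
  1: 317.0709 km
  2: 201.9135 km
  3: 429.4234 km
  4: 50.8797 km
  5: 75.5819 km
  → nearest: 4 (50.8797 km)
S at 20.5872°N, 98.8826°W:
  1: 146.0682 km
  2: 154.1600 km
  3: 203.0059 km
  4: 210.7749 km
  5: 188.8309 km
  → nearest: 1 (146.0682 km)
T at 21.6201°N, 98.0733°W:
  1: 117.3593 km
  2: 249.9741 km
  3: 336.2308 km
  4: 158.2465 km
  5: 132.5253 km
  → nearest: 1 (117.3593 km)

P→3; Q→2; R→4; S→1; T→1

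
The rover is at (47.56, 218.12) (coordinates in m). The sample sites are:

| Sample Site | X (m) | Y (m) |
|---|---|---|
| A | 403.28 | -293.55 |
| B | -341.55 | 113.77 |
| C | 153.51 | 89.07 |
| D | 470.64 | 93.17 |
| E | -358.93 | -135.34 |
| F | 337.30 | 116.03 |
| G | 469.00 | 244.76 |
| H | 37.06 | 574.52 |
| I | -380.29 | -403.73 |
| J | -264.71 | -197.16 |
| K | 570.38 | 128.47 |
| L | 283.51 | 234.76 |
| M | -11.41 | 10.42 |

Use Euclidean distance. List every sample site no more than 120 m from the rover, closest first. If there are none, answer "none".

none

Distances from (47.56, 218.12):
A: √((355.72)² + (-511.67)²) = √(126536.7184 + 261806.1889) = 623.17 m
B: √((-389.11)² + (-104.35)²) = √(151406.5921 + 10888.9225) = 402.86 m
C: √((105.95)² + (-129.05)²) = √(11225.4025 + 16653.9025) = 166.97 m
D: √((423.08)² + (-124.95)²) = √(178996.6864 + 15612.5025) = 441.15 m
E: √((-406.49)² + (-353.46)²) = √(165234.1201 + 124933.9716) = 538.67 m
F: √((289.74)² + (-102.09)²) = √(83949.2676 + 10422.3681) = 307.20 m
G: √((421.44)² + (26.64)²) = √(177611.6736 + 709.6896) = 422.28 m
H: √((-10.50)² + (356.40)²) = √(110.2500 + 127020.9600) = 356.55 m
I: √((-427.85)² + (-621.85)²) = √(183055.6225 + 386697.4225) = 754.82 m
J: √((-312.27)² + (-415.28)²) = √(97512.5529 + 172457.4784) = 519.59 m
K: √((522.82)² + (-89.65)²) = √(273340.7524 + 8037.1225) = 530.45 m
L: √((235.95)² + (16.64)²) = √(55672.4025 + 276.8896) = 236.54 m
M: √((-58.97)² + (-207.70)²) = √(3477.4609 + 43139.2900) = 215.91 m
Threshold 120 m: none within range.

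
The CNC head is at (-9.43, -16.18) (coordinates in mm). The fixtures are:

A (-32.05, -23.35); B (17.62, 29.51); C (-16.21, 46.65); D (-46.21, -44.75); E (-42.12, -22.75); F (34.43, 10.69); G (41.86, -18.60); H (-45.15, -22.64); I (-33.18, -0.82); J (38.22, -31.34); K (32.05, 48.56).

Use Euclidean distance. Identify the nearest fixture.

A

Distances from (-9.43, -16.18):
A: 23.73 mm
B: 53.10 mm
C: 63.19 mm
D: 46.57 mm
E: 33.34 mm
F: 51.44 mm
G: 51.35 mm
H: 36.30 mm
I: 28.28 mm
J: 50.00 mm
K: 76.89 mm
Minimum: A at 23.73 mm.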